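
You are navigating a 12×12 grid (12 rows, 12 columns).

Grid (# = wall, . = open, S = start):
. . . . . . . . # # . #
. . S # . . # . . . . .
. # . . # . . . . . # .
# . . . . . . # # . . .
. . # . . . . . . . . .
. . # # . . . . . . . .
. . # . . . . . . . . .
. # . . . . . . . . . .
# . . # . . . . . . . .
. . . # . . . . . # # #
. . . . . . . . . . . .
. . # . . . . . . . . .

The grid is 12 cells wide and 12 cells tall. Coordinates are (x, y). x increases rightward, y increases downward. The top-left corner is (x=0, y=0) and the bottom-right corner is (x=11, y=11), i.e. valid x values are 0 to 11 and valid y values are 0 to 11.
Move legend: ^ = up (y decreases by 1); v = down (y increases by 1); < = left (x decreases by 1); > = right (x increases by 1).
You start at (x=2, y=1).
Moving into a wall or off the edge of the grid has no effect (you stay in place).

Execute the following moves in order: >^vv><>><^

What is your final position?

Start: (x=2, y=1)
  > (right): blocked, stay at (x=2, y=1)
  ^ (up): (x=2, y=1) -> (x=2, y=0)
  v (down): (x=2, y=0) -> (x=2, y=1)
  v (down): (x=2, y=1) -> (x=2, y=2)
  > (right): (x=2, y=2) -> (x=3, y=2)
  < (left): (x=3, y=2) -> (x=2, y=2)
  > (right): (x=2, y=2) -> (x=3, y=2)
  > (right): blocked, stay at (x=3, y=2)
  < (left): (x=3, y=2) -> (x=2, y=2)
  ^ (up): (x=2, y=2) -> (x=2, y=1)
Final: (x=2, y=1)

Answer: Final position: (x=2, y=1)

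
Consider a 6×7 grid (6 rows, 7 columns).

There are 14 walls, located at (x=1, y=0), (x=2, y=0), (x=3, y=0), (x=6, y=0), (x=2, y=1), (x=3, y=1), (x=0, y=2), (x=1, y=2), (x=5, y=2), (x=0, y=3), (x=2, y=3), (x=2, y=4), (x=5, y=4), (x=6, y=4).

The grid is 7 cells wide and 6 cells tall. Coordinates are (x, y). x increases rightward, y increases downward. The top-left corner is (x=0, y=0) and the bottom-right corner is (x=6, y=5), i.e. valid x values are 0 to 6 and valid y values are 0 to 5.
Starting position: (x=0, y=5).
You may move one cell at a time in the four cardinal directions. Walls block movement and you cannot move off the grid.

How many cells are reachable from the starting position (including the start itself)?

BFS flood-fill from (x=0, y=5):
  Distance 0: (x=0, y=5)
  Distance 1: (x=0, y=4), (x=1, y=5)
  Distance 2: (x=1, y=4), (x=2, y=5)
  Distance 3: (x=1, y=3), (x=3, y=5)
  Distance 4: (x=3, y=4), (x=4, y=5)
  Distance 5: (x=3, y=3), (x=4, y=4), (x=5, y=5)
  Distance 6: (x=3, y=2), (x=4, y=3), (x=6, y=5)
  Distance 7: (x=2, y=2), (x=4, y=2), (x=5, y=3)
  Distance 8: (x=4, y=1), (x=6, y=3)
  Distance 9: (x=4, y=0), (x=5, y=1), (x=6, y=2)
  Distance 10: (x=5, y=0), (x=6, y=1)
Total reachable: 25 (grid has 28 open cells total)

Answer: Reachable cells: 25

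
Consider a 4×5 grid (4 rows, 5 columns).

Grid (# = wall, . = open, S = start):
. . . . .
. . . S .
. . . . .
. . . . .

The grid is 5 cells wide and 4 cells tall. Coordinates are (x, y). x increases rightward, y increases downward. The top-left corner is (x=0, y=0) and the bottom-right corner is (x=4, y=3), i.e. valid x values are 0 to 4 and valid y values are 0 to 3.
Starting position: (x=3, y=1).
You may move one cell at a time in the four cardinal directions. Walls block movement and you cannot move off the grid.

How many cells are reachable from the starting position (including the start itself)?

BFS flood-fill from (x=3, y=1):
  Distance 0: (x=3, y=1)
  Distance 1: (x=3, y=0), (x=2, y=1), (x=4, y=1), (x=3, y=2)
  Distance 2: (x=2, y=0), (x=4, y=0), (x=1, y=1), (x=2, y=2), (x=4, y=2), (x=3, y=3)
  Distance 3: (x=1, y=0), (x=0, y=1), (x=1, y=2), (x=2, y=3), (x=4, y=3)
  Distance 4: (x=0, y=0), (x=0, y=2), (x=1, y=3)
  Distance 5: (x=0, y=3)
Total reachable: 20 (grid has 20 open cells total)

Answer: Reachable cells: 20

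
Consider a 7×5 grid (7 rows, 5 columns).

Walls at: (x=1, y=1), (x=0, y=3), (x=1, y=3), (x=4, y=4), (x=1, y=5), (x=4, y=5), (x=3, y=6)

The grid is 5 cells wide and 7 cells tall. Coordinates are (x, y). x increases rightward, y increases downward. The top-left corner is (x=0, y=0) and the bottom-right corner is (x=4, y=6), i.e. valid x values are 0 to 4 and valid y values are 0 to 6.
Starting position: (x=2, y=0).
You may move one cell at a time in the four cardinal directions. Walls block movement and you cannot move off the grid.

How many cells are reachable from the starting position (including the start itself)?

BFS flood-fill from (x=2, y=0):
  Distance 0: (x=2, y=0)
  Distance 1: (x=1, y=0), (x=3, y=0), (x=2, y=1)
  Distance 2: (x=0, y=0), (x=4, y=0), (x=3, y=1), (x=2, y=2)
  Distance 3: (x=0, y=1), (x=4, y=1), (x=1, y=2), (x=3, y=2), (x=2, y=3)
  Distance 4: (x=0, y=2), (x=4, y=2), (x=3, y=3), (x=2, y=4)
  Distance 5: (x=4, y=3), (x=1, y=4), (x=3, y=4), (x=2, y=5)
  Distance 6: (x=0, y=4), (x=3, y=5), (x=2, y=6)
  Distance 7: (x=0, y=5), (x=1, y=6)
  Distance 8: (x=0, y=6)
Total reachable: 27 (grid has 28 open cells total)

Answer: Reachable cells: 27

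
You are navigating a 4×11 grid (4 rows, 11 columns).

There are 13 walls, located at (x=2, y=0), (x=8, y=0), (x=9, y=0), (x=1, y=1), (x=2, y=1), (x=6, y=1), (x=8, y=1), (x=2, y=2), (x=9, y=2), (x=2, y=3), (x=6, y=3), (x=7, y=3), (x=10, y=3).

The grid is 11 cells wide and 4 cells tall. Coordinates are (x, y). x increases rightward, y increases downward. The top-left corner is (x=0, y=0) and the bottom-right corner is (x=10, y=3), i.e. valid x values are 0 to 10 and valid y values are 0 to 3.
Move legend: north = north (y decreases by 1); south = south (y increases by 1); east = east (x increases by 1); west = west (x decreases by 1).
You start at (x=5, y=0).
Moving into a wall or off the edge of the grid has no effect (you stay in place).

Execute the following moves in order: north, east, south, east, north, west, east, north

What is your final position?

Start: (x=5, y=0)
  north (north): blocked, stay at (x=5, y=0)
  east (east): (x=5, y=0) -> (x=6, y=0)
  south (south): blocked, stay at (x=6, y=0)
  east (east): (x=6, y=0) -> (x=7, y=0)
  north (north): blocked, stay at (x=7, y=0)
  west (west): (x=7, y=0) -> (x=6, y=0)
  east (east): (x=6, y=0) -> (x=7, y=0)
  north (north): blocked, stay at (x=7, y=0)
Final: (x=7, y=0)

Answer: Final position: (x=7, y=0)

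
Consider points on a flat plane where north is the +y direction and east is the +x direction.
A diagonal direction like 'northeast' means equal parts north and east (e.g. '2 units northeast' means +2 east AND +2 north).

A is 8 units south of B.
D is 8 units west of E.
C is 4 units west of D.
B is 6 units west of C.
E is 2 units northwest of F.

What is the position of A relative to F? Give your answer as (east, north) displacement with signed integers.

Answer: A is at (east=-20, north=-6) relative to F.

Derivation:
Place F at the origin (east=0, north=0).
  E is 2 units northwest of F: delta (east=-2, north=+2); E at (east=-2, north=2).
  D is 8 units west of E: delta (east=-8, north=+0); D at (east=-10, north=2).
  C is 4 units west of D: delta (east=-4, north=+0); C at (east=-14, north=2).
  B is 6 units west of C: delta (east=-6, north=+0); B at (east=-20, north=2).
  A is 8 units south of B: delta (east=+0, north=-8); A at (east=-20, north=-6).
Therefore A relative to F: (east=-20, north=-6).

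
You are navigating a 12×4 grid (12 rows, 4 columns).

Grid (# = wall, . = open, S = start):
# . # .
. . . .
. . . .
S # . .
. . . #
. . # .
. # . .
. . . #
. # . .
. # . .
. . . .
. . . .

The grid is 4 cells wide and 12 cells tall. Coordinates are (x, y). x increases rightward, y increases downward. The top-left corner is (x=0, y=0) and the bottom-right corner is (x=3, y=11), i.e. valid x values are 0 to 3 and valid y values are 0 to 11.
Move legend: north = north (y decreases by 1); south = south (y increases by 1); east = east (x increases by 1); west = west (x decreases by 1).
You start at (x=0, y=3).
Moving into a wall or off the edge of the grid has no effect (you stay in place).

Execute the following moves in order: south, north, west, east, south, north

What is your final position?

Start: (x=0, y=3)
  south (south): (x=0, y=3) -> (x=0, y=4)
  north (north): (x=0, y=4) -> (x=0, y=3)
  west (west): blocked, stay at (x=0, y=3)
  east (east): blocked, stay at (x=0, y=3)
  south (south): (x=0, y=3) -> (x=0, y=4)
  north (north): (x=0, y=4) -> (x=0, y=3)
Final: (x=0, y=3)

Answer: Final position: (x=0, y=3)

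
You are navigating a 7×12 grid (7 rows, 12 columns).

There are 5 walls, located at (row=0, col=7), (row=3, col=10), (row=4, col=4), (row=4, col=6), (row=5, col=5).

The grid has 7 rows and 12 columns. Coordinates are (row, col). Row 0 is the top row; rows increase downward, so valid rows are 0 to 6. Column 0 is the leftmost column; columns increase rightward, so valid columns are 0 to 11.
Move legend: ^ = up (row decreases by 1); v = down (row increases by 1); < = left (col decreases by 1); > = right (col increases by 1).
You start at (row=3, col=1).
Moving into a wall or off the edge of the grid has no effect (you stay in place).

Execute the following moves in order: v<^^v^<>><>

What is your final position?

Start: (row=3, col=1)
  v (down): (row=3, col=1) -> (row=4, col=1)
  < (left): (row=4, col=1) -> (row=4, col=0)
  ^ (up): (row=4, col=0) -> (row=3, col=0)
  ^ (up): (row=3, col=0) -> (row=2, col=0)
  v (down): (row=2, col=0) -> (row=3, col=0)
  ^ (up): (row=3, col=0) -> (row=2, col=0)
  < (left): blocked, stay at (row=2, col=0)
  > (right): (row=2, col=0) -> (row=2, col=1)
  > (right): (row=2, col=1) -> (row=2, col=2)
  < (left): (row=2, col=2) -> (row=2, col=1)
  > (right): (row=2, col=1) -> (row=2, col=2)
Final: (row=2, col=2)

Answer: Final position: (row=2, col=2)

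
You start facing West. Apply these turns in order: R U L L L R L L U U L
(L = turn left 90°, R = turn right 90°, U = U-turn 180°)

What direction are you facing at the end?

Answer: Final heading: East

Derivation:
Start: West
  R (right (90° clockwise)) -> North
  U (U-turn (180°)) -> South
  L (left (90° counter-clockwise)) -> East
  L (left (90° counter-clockwise)) -> North
  L (left (90° counter-clockwise)) -> West
  R (right (90° clockwise)) -> North
  L (left (90° counter-clockwise)) -> West
  L (left (90° counter-clockwise)) -> South
  U (U-turn (180°)) -> North
  U (U-turn (180°)) -> South
  L (left (90° counter-clockwise)) -> East
Final: East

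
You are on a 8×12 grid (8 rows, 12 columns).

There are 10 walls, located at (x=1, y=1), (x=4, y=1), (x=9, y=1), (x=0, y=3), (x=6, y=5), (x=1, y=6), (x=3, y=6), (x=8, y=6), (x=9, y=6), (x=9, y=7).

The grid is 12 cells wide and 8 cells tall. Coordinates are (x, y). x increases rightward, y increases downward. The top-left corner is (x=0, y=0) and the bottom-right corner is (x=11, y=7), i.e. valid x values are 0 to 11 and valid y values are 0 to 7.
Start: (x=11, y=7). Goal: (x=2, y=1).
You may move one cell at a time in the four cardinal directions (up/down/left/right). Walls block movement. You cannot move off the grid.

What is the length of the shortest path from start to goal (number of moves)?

Answer: Shortest path length: 15

Derivation:
BFS from (x=11, y=7) until reaching (x=2, y=1):
  Distance 0: (x=11, y=7)
  Distance 1: (x=11, y=6), (x=10, y=7)
  Distance 2: (x=11, y=5), (x=10, y=6)
  Distance 3: (x=11, y=4), (x=10, y=5)
  Distance 4: (x=11, y=3), (x=10, y=4), (x=9, y=5)
  Distance 5: (x=11, y=2), (x=10, y=3), (x=9, y=4), (x=8, y=5)
  Distance 6: (x=11, y=1), (x=10, y=2), (x=9, y=3), (x=8, y=4), (x=7, y=5)
  Distance 7: (x=11, y=0), (x=10, y=1), (x=9, y=2), (x=8, y=3), (x=7, y=4), (x=7, y=6)
  Distance 8: (x=10, y=0), (x=8, y=2), (x=7, y=3), (x=6, y=4), (x=6, y=6), (x=7, y=7)
  Distance 9: (x=9, y=0), (x=8, y=1), (x=7, y=2), (x=6, y=3), (x=5, y=4), (x=5, y=6), (x=6, y=7), (x=8, y=7)
  Distance 10: (x=8, y=0), (x=7, y=1), (x=6, y=2), (x=5, y=3), (x=4, y=4), (x=5, y=5), (x=4, y=6), (x=5, y=7)
  Distance 11: (x=7, y=0), (x=6, y=1), (x=5, y=2), (x=4, y=3), (x=3, y=4), (x=4, y=5), (x=4, y=7)
  Distance 12: (x=6, y=0), (x=5, y=1), (x=4, y=2), (x=3, y=3), (x=2, y=4), (x=3, y=5), (x=3, y=7)
  Distance 13: (x=5, y=0), (x=3, y=2), (x=2, y=3), (x=1, y=4), (x=2, y=5), (x=2, y=7)
  Distance 14: (x=4, y=0), (x=3, y=1), (x=2, y=2), (x=1, y=3), (x=0, y=4), (x=1, y=5), (x=2, y=6), (x=1, y=7)
  Distance 15: (x=3, y=0), (x=2, y=1), (x=1, y=2), (x=0, y=5), (x=0, y=7)  <- goal reached here
One shortest path (15 moves): (x=11, y=7) -> (x=10, y=7) -> (x=10, y=6) -> (x=10, y=5) -> (x=9, y=5) -> (x=8, y=5) -> (x=7, y=5) -> (x=7, y=4) -> (x=6, y=4) -> (x=5, y=4) -> (x=4, y=4) -> (x=3, y=4) -> (x=2, y=4) -> (x=2, y=3) -> (x=2, y=2) -> (x=2, y=1)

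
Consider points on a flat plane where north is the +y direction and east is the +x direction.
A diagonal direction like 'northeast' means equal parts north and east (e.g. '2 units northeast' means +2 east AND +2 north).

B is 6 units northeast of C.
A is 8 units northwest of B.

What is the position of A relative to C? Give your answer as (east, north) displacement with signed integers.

Answer: A is at (east=-2, north=14) relative to C.

Derivation:
Place C at the origin (east=0, north=0).
  B is 6 units northeast of C: delta (east=+6, north=+6); B at (east=6, north=6).
  A is 8 units northwest of B: delta (east=-8, north=+8); A at (east=-2, north=14).
Therefore A relative to C: (east=-2, north=14).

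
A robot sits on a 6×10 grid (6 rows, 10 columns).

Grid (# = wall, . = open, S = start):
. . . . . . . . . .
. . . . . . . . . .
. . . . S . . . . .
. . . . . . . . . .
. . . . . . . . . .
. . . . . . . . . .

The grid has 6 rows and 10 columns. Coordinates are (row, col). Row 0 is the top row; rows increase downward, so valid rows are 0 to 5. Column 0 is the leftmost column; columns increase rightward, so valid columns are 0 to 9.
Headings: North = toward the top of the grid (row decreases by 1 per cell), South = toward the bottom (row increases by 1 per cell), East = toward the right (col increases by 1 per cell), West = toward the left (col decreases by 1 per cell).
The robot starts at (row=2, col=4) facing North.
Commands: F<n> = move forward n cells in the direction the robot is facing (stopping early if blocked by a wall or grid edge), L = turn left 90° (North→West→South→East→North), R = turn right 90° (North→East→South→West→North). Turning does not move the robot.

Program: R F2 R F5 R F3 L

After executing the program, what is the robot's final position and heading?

Start: (row=2, col=4), facing North
  R: turn right, now facing East
  F2: move forward 2, now at (row=2, col=6)
  R: turn right, now facing South
  F5: move forward 3/5 (blocked), now at (row=5, col=6)
  R: turn right, now facing West
  F3: move forward 3, now at (row=5, col=3)
  L: turn left, now facing South
Final: (row=5, col=3), facing South

Answer: Final position: (row=5, col=3), facing South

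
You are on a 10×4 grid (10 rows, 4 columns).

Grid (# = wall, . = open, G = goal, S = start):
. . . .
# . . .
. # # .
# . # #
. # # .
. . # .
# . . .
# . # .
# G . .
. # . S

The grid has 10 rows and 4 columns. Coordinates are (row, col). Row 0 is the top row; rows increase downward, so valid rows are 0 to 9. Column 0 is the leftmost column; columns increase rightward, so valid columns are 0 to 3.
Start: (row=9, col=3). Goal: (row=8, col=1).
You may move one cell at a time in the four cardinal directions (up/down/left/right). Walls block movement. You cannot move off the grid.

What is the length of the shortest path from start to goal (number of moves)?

BFS from (row=9, col=3) until reaching (row=8, col=1):
  Distance 0: (row=9, col=3)
  Distance 1: (row=8, col=3), (row=9, col=2)
  Distance 2: (row=7, col=3), (row=8, col=2)
  Distance 3: (row=6, col=3), (row=8, col=1)  <- goal reached here
One shortest path (3 moves): (row=9, col=3) -> (row=9, col=2) -> (row=8, col=2) -> (row=8, col=1)

Answer: Shortest path length: 3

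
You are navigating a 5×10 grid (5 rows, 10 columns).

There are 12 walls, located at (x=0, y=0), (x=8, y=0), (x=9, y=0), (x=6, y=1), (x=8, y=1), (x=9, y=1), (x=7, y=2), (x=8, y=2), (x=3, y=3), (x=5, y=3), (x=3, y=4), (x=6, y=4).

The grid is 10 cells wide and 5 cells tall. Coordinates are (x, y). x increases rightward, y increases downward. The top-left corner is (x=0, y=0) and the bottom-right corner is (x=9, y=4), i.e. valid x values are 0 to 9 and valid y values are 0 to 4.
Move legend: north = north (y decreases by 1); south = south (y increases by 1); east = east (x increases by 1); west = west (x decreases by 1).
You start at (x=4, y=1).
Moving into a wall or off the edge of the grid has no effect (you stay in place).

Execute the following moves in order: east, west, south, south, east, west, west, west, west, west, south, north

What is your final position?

Answer: Final position: (x=4, y=3)

Derivation:
Start: (x=4, y=1)
  east (east): (x=4, y=1) -> (x=5, y=1)
  west (west): (x=5, y=1) -> (x=4, y=1)
  south (south): (x=4, y=1) -> (x=4, y=2)
  south (south): (x=4, y=2) -> (x=4, y=3)
  east (east): blocked, stay at (x=4, y=3)
  [×5]west (west): blocked, stay at (x=4, y=3)
  south (south): (x=4, y=3) -> (x=4, y=4)
  north (north): (x=4, y=4) -> (x=4, y=3)
Final: (x=4, y=3)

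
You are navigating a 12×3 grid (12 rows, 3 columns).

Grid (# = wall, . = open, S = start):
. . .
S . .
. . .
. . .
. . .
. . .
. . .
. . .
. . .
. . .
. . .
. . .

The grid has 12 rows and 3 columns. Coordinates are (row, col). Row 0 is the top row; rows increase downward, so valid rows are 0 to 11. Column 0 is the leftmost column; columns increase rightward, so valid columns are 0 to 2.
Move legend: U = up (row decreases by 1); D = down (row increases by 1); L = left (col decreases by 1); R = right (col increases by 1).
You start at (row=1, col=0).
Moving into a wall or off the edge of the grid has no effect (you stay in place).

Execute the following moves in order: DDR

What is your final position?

Answer: Final position: (row=3, col=1)

Derivation:
Start: (row=1, col=0)
  D (down): (row=1, col=0) -> (row=2, col=0)
  D (down): (row=2, col=0) -> (row=3, col=0)
  R (right): (row=3, col=0) -> (row=3, col=1)
Final: (row=3, col=1)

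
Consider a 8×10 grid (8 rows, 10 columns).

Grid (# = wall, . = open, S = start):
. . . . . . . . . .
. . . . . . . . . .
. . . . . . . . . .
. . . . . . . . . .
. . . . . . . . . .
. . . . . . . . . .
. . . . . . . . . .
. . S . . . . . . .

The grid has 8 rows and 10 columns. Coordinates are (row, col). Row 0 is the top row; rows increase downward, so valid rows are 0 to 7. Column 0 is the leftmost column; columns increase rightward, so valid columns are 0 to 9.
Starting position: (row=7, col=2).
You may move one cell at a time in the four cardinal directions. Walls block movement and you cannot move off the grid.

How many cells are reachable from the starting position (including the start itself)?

Answer: Reachable cells: 80

Derivation:
BFS flood-fill from (row=7, col=2):
  Distance 0: (row=7, col=2)
  Distance 1: (row=6, col=2), (row=7, col=1), (row=7, col=3)
  Distance 2: (row=5, col=2), (row=6, col=1), (row=6, col=3), (row=7, col=0), (row=7, col=4)
  Distance 3: (row=4, col=2), (row=5, col=1), (row=5, col=3), (row=6, col=0), (row=6, col=4), (row=7, col=5)
  Distance 4: (row=3, col=2), (row=4, col=1), (row=4, col=3), (row=5, col=0), (row=5, col=4), (row=6, col=5), (row=7, col=6)
  Distance 5: (row=2, col=2), (row=3, col=1), (row=3, col=3), (row=4, col=0), (row=4, col=4), (row=5, col=5), (row=6, col=6), (row=7, col=7)
  Distance 6: (row=1, col=2), (row=2, col=1), (row=2, col=3), (row=3, col=0), (row=3, col=4), (row=4, col=5), (row=5, col=6), (row=6, col=7), (row=7, col=8)
  Distance 7: (row=0, col=2), (row=1, col=1), (row=1, col=3), (row=2, col=0), (row=2, col=4), (row=3, col=5), (row=4, col=6), (row=5, col=7), (row=6, col=8), (row=7, col=9)
  Distance 8: (row=0, col=1), (row=0, col=3), (row=1, col=0), (row=1, col=4), (row=2, col=5), (row=3, col=6), (row=4, col=7), (row=5, col=8), (row=6, col=9)
  Distance 9: (row=0, col=0), (row=0, col=4), (row=1, col=5), (row=2, col=6), (row=3, col=7), (row=4, col=8), (row=5, col=9)
  Distance 10: (row=0, col=5), (row=1, col=6), (row=2, col=7), (row=3, col=8), (row=4, col=9)
  Distance 11: (row=0, col=6), (row=1, col=7), (row=2, col=8), (row=3, col=9)
  Distance 12: (row=0, col=7), (row=1, col=8), (row=2, col=9)
  Distance 13: (row=0, col=8), (row=1, col=9)
  Distance 14: (row=0, col=9)
Total reachable: 80 (grid has 80 open cells total)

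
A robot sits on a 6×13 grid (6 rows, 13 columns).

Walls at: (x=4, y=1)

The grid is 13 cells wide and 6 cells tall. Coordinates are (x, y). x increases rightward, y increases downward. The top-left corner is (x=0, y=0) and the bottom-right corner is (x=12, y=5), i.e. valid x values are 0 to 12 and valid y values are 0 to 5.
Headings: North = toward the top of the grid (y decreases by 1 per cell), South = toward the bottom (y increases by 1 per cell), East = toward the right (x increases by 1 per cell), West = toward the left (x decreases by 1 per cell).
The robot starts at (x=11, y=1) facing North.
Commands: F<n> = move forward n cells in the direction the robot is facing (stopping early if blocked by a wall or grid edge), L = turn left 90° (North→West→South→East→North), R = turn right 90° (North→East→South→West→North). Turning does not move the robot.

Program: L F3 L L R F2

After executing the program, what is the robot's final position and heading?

Start: (x=11, y=1), facing North
  L: turn left, now facing West
  F3: move forward 3, now at (x=8, y=1)
  L: turn left, now facing South
  L: turn left, now facing East
  R: turn right, now facing South
  F2: move forward 2, now at (x=8, y=3)
Final: (x=8, y=3), facing South

Answer: Final position: (x=8, y=3), facing South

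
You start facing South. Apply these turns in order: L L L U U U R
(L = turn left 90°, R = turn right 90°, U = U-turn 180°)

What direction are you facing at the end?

Start: South
  L (left (90° counter-clockwise)) -> East
  L (left (90° counter-clockwise)) -> North
  L (left (90° counter-clockwise)) -> West
  U (U-turn (180°)) -> East
  U (U-turn (180°)) -> West
  U (U-turn (180°)) -> East
  R (right (90° clockwise)) -> South
Final: South

Answer: Final heading: South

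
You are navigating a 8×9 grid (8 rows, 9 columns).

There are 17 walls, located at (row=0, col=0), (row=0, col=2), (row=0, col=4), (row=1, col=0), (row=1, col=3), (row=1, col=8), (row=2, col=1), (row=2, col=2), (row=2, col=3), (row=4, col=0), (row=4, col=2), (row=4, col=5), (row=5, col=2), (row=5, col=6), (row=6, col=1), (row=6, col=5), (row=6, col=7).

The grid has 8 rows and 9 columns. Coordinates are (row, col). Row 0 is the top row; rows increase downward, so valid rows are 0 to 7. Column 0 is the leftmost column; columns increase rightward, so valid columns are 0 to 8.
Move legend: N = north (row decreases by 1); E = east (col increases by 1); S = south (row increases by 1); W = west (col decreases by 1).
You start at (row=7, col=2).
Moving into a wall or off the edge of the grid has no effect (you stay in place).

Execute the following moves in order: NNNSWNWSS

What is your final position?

Answer: Final position: (row=7, col=0)

Derivation:
Start: (row=7, col=2)
  N (north): (row=7, col=2) -> (row=6, col=2)
  N (north): blocked, stay at (row=6, col=2)
  N (north): blocked, stay at (row=6, col=2)
  S (south): (row=6, col=2) -> (row=7, col=2)
  W (west): (row=7, col=2) -> (row=7, col=1)
  N (north): blocked, stay at (row=7, col=1)
  W (west): (row=7, col=1) -> (row=7, col=0)
  S (south): blocked, stay at (row=7, col=0)
  S (south): blocked, stay at (row=7, col=0)
Final: (row=7, col=0)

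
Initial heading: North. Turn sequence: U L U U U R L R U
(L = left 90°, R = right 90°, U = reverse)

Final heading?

Start: North
  U (U-turn (180°)) -> South
  L (left (90° counter-clockwise)) -> East
  U (U-turn (180°)) -> West
  U (U-turn (180°)) -> East
  U (U-turn (180°)) -> West
  R (right (90° clockwise)) -> North
  L (left (90° counter-clockwise)) -> West
  R (right (90° clockwise)) -> North
  U (U-turn (180°)) -> South
Final: South

Answer: Final heading: South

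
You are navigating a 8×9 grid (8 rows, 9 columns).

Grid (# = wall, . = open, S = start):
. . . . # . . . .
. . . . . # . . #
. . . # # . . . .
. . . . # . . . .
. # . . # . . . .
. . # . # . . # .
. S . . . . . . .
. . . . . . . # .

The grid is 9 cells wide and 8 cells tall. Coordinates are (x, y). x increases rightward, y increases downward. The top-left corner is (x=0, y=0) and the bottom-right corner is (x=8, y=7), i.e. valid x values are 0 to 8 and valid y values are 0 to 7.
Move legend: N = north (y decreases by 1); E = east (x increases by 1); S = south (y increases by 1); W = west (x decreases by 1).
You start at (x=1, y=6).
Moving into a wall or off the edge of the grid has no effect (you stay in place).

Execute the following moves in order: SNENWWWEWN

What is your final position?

Start: (x=1, y=6)
  S (south): (x=1, y=6) -> (x=1, y=7)
  N (north): (x=1, y=7) -> (x=1, y=6)
  E (east): (x=1, y=6) -> (x=2, y=6)
  N (north): blocked, stay at (x=2, y=6)
  W (west): (x=2, y=6) -> (x=1, y=6)
  W (west): (x=1, y=6) -> (x=0, y=6)
  W (west): blocked, stay at (x=0, y=6)
  E (east): (x=0, y=6) -> (x=1, y=6)
  W (west): (x=1, y=6) -> (x=0, y=6)
  N (north): (x=0, y=6) -> (x=0, y=5)
Final: (x=0, y=5)

Answer: Final position: (x=0, y=5)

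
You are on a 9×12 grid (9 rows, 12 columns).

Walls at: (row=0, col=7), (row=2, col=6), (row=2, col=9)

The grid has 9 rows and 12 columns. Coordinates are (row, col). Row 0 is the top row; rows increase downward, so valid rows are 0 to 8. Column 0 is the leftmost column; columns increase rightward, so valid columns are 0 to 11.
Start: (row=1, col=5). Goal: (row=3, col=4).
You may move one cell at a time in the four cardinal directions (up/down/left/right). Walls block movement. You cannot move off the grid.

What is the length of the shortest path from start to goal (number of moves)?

Answer: Shortest path length: 3

Derivation:
BFS from (row=1, col=5) until reaching (row=3, col=4):
  Distance 0: (row=1, col=5)
  Distance 1: (row=0, col=5), (row=1, col=4), (row=1, col=6), (row=2, col=5)
  Distance 2: (row=0, col=4), (row=0, col=6), (row=1, col=3), (row=1, col=7), (row=2, col=4), (row=3, col=5)
  Distance 3: (row=0, col=3), (row=1, col=2), (row=1, col=8), (row=2, col=3), (row=2, col=7), (row=3, col=4), (row=3, col=6), (row=4, col=5)  <- goal reached here
One shortest path (3 moves): (row=1, col=5) -> (row=1, col=4) -> (row=2, col=4) -> (row=3, col=4)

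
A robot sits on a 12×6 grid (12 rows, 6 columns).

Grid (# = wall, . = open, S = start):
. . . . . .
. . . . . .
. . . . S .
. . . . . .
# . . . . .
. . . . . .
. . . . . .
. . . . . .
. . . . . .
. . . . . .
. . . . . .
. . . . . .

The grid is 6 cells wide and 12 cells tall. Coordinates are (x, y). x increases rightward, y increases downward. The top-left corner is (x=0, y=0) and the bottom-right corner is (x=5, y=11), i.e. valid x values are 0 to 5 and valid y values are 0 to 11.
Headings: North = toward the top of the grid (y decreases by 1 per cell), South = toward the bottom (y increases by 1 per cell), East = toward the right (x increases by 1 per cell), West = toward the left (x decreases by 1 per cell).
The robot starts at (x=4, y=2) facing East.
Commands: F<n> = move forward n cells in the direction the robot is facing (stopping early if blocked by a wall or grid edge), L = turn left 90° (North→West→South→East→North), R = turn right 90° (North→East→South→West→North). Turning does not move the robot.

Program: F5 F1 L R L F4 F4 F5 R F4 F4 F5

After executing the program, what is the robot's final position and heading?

Start: (x=4, y=2), facing East
  F5: move forward 1/5 (blocked), now at (x=5, y=2)
  F1: move forward 0/1 (blocked), now at (x=5, y=2)
  L: turn left, now facing North
  R: turn right, now facing East
  L: turn left, now facing North
  F4: move forward 2/4 (blocked), now at (x=5, y=0)
  F4: move forward 0/4 (blocked), now at (x=5, y=0)
  F5: move forward 0/5 (blocked), now at (x=5, y=0)
  R: turn right, now facing East
  F4: move forward 0/4 (blocked), now at (x=5, y=0)
  F4: move forward 0/4 (blocked), now at (x=5, y=0)
  F5: move forward 0/5 (blocked), now at (x=5, y=0)
Final: (x=5, y=0), facing East

Answer: Final position: (x=5, y=0), facing East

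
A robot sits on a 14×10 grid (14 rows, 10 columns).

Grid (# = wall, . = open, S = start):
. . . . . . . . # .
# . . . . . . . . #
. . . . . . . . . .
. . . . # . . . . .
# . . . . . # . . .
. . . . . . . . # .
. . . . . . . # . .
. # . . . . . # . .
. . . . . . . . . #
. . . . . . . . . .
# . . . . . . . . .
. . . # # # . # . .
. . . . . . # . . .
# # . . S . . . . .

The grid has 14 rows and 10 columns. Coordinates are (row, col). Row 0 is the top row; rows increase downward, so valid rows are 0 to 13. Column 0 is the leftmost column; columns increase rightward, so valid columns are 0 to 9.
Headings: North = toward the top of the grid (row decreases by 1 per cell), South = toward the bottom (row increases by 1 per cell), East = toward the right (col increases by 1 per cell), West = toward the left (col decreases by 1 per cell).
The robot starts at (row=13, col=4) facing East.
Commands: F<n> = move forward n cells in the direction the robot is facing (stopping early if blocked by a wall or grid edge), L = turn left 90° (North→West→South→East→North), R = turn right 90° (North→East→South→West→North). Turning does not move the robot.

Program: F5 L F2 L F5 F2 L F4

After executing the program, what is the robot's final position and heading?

Start: (row=13, col=4), facing East
  F5: move forward 5, now at (row=13, col=9)
  L: turn left, now facing North
  F2: move forward 2, now at (row=11, col=9)
  L: turn left, now facing West
  F5: move forward 1/5 (blocked), now at (row=11, col=8)
  F2: move forward 0/2 (blocked), now at (row=11, col=8)
  L: turn left, now facing South
  F4: move forward 2/4 (blocked), now at (row=13, col=8)
Final: (row=13, col=8), facing South

Answer: Final position: (row=13, col=8), facing South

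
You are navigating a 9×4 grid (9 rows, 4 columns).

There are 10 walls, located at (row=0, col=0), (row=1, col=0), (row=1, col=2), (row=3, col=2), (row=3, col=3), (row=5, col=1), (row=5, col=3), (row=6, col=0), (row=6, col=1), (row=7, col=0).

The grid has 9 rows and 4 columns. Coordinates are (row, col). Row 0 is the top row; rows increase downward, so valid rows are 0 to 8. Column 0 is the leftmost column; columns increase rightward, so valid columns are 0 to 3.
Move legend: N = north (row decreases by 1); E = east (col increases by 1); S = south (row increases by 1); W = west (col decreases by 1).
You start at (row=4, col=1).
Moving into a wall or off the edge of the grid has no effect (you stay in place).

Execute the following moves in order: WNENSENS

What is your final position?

Start: (row=4, col=1)
  W (west): (row=4, col=1) -> (row=4, col=0)
  N (north): (row=4, col=0) -> (row=3, col=0)
  E (east): (row=3, col=0) -> (row=3, col=1)
  N (north): (row=3, col=1) -> (row=2, col=1)
  S (south): (row=2, col=1) -> (row=3, col=1)
  E (east): blocked, stay at (row=3, col=1)
  N (north): (row=3, col=1) -> (row=2, col=1)
  S (south): (row=2, col=1) -> (row=3, col=1)
Final: (row=3, col=1)

Answer: Final position: (row=3, col=1)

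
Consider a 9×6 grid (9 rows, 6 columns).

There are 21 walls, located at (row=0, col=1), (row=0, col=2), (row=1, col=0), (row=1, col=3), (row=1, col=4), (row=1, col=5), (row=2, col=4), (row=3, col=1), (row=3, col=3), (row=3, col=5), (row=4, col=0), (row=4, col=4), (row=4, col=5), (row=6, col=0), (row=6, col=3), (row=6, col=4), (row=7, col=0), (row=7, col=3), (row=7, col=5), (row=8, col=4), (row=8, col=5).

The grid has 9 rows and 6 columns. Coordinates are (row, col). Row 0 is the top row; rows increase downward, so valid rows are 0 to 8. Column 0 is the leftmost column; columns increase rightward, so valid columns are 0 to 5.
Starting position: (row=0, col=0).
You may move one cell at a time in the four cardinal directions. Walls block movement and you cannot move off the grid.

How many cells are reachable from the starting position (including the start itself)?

BFS flood-fill from (row=0, col=0):
  Distance 0: (row=0, col=0)
Total reachable: 1 (grid has 33 open cells total)

Answer: Reachable cells: 1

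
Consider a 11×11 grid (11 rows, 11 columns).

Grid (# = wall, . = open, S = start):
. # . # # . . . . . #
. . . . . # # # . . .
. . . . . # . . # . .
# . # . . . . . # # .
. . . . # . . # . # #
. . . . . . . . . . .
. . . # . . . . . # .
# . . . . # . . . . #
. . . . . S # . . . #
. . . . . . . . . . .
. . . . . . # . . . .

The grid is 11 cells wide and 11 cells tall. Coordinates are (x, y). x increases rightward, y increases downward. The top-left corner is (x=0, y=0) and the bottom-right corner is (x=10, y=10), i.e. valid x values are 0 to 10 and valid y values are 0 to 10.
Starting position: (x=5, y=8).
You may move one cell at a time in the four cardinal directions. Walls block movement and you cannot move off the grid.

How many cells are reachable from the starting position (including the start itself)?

BFS flood-fill from (x=5, y=8):
  Distance 0: (x=5, y=8)
  Distance 1: (x=4, y=8), (x=5, y=9)
  Distance 2: (x=4, y=7), (x=3, y=8), (x=4, y=9), (x=6, y=9), (x=5, y=10)
  Distance 3: (x=4, y=6), (x=3, y=7), (x=2, y=8), (x=3, y=9), (x=7, y=9), (x=4, y=10)
  Distance 4: (x=4, y=5), (x=5, y=6), (x=2, y=7), (x=1, y=8), (x=7, y=8), (x=2, y=9), (x=8, y=9), (x=3, y=10), (x=7, y=10)
  Distance 5: (x=3, y=5), (x=5, y=5), (x=2, y=6), (x=6, y=6), (x=1, y=7), (x=7, y=7), (x=0, y=8), (x=8, y=8), (x=1, y=9), (x=9, y=9), (x=2, y=10), (x=8, y=10)
  Distance 6: (x=3, y=4), (x=5, y=4), (x=2, y=5), (x=6, y=5), (x=1, y=6), (x=7, y=6), (x=6, y=7), (x=8, y=7), (x=9, y=8), (x=0, y=9), (x=10, y=9), (x=1, y=10), (x=9, y=10)
  Distance 7: (x=3, y=3), (x=5, y=3), (x=2, y=4), (x=6, y=4), (x=1, y=5), (x=7, y=5), (x=0, y=6), (x=8, y=6), (x=9, y=7), (x=0, y=10), (x=10, y=10)
  Distance 8: (x=3, y=2), (x=4, y=3), (x=6, y=3), (x=1, y=4), (x=0, y=5), (x=8, y=5)
  Distance 9: (x=3, y=1), (x=2, y=2), (x=4, y=2), (x=6, y=2), (x=1, y=3), (x=7, y=3), (x=0, y=4), (x=8, y=4), (x=9, y=5)
  Distance 10: (x=2, y=1), (x=4, y=1), (x=1, y=2), (x=7, y=2), (x=10, y=5)
  Distance 11: (x=2, y=0), (x=1, y=1), (x=0, y=2), (x=10, y=6)
  Distance 12: (x=0, y=1)
  Distance 13: (x=0, y=0)
Total reachable: 85 (grid has 96 open cells total)

Answer: Reachable cells: 85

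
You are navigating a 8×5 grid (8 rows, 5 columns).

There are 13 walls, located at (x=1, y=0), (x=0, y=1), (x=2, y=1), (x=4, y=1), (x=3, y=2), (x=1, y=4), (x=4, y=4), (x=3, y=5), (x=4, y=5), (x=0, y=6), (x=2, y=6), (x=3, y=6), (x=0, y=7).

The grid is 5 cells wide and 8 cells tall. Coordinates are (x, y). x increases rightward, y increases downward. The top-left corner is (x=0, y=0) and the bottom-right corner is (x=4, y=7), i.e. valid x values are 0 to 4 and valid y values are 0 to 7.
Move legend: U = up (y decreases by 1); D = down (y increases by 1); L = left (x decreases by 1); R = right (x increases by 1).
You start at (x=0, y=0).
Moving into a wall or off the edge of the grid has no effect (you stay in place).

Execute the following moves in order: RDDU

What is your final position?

Answer: Final position: (x=0, y=0)

Derivation:
Start: (x=0, y=0)
  R (right): blocked, stay at (x=0, y=0)
  D (down): blocked, stay at (x=0, y=0)
  D (down): blocked, stay at (x=0, y=0)
  U (up): blocked, stay at (x=0, y=0)
Final: (x=0, y=0)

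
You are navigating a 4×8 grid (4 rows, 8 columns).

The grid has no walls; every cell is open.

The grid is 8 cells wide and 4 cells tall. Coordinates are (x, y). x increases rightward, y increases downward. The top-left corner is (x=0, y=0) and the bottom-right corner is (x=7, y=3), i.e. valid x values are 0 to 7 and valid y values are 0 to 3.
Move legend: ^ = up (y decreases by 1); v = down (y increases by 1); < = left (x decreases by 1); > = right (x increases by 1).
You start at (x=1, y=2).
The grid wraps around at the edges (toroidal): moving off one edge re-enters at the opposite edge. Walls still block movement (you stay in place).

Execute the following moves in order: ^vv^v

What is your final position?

Answer: Final position: (x=1, y=3)

Derivation:
Start: (x=1, y=2)
  ^ (up): (x=1, y=2) -> (x=1, y=1)
  v (down): (x=1, y=1) -> (x=1, y=2)
  v (down): (x=1, y=2) -> (x=1, y=3)
  ^ (up): (x=1, y=3) -> (x=1, y=2)
  v (down): (x=1, y=2) -> (x=1, y=3)
Final: (x=1, y=3)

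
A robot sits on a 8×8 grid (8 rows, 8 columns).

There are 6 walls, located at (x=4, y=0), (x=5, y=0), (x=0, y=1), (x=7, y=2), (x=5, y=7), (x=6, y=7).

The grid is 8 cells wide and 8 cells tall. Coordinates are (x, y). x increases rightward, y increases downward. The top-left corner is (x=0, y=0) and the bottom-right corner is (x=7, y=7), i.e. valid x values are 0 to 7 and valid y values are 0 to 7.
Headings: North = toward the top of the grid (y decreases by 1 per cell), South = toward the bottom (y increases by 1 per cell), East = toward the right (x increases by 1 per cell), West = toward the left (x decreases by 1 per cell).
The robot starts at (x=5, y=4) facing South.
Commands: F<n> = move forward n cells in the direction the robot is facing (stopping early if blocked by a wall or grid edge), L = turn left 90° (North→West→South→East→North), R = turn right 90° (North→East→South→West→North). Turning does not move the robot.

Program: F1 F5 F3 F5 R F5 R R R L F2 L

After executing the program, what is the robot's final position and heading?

Answer: Final position: (x=2, y=6), facing North

Derivation:
Start: (x=5, y=4), facing South
  F1: move forward 1, now at (x=5, y=5)
  F5: move forward 1/5 (blocked), now at (x=5, y=6)
  F3: move forward 0/3 (blocked), now at (x=5, y=6)
  F5: move forward 0/5 (blocked), now at (x=5, y=6)
  R: turn right, now facing West
  F5: move forward 5, now at (x=0, y=6)
  R: turn right, now facing North
  R: turn right, now facing East
  R: turn right, now facing South
  L: turn left, now facing East
  F2: move forward 2, now at (x=2, y=6)
  L: turn left, now facing North
Final: (x=2, y=6), facing North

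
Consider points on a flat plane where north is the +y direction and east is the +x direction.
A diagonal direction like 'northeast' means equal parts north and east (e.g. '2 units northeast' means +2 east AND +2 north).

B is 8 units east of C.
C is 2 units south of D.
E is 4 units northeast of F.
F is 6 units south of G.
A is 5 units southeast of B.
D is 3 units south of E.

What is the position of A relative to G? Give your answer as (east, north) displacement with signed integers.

Answer: A is at (east=17, north=-12) relative to G.

Derivation:
Place G at the origin (east=0, north=0).
  F is 6 units south of G: delta (east=+0, north=-6); F at (east=0, north=-6).
  E is 4 units northeast of F: delta (east=+4, north=+4); E at (east=4, north=-2).
  D is 3 units south of E: delta (east=+0, north=-3); D at (east=4, north=-5).
  C is 2 units south of D: delta (east=+0, north=-2); C at (east=4, north=-7).
  B is 8 units east of C: delta (east=+8, north=+0); B at (east=12, north=-7).
  A is 5 units southeast of B: delta (east=+5, north=-5); A at (east=17, north=-12).
Therefore A relative to G: (east=17, north=-12).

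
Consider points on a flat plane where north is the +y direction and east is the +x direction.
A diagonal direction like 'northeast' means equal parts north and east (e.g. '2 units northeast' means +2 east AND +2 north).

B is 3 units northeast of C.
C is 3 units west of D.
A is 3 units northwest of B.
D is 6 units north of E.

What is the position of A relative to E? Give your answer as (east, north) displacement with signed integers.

Answer: A is at (east=-3, north=12) relative to E.

Derivation:
Place E at the origin (east=0, north=0).
  D is 6 units north of E: delta (east=+0, north=+6); D at (east=0, north=6).
  C is 3 units west of D: delta (east=-3, north=+0); C at (east=-3, north=6).
  B is 3 units northeast of C: delta (east=+3, north=+3); B at (east=0, north=9).
  A is 3 units northwest of B: delta (east=-3, north=+3); A at (east=-3, north=12).
Therefore A relative to E: (east=-3, north=12).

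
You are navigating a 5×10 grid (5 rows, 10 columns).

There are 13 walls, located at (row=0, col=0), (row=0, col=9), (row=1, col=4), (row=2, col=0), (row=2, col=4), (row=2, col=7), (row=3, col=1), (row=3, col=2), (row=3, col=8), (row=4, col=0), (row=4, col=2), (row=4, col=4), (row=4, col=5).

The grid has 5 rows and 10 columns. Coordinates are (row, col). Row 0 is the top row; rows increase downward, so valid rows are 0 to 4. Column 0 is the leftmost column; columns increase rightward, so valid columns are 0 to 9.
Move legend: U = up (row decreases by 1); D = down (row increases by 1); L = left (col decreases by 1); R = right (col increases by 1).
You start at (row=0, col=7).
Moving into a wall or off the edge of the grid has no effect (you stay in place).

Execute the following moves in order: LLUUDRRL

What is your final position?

Answer: Final position: (row=1, col=6)

Derivation:
Start: (row=0, col=7)
  L (left): (row=0, col=7) -> (row=0, col=6)
  L (left): (row=0, col=6) -> (row=0, col=5)
  U (up): blocked, stay at (row=0, col=5)
  U (up): blocked, stay at (row=0, col=5)
  D (down): (row=0, col=5) -> (row=1, col=5)
  R (right): (row=1, col=5) -> (row=1, col=6)
  R (right): (row=1, col=6) -> (row=1, col=7)
  L (left): (row=1, col=7) -> (row=1, col=6)
Final: (row=1, col=6)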